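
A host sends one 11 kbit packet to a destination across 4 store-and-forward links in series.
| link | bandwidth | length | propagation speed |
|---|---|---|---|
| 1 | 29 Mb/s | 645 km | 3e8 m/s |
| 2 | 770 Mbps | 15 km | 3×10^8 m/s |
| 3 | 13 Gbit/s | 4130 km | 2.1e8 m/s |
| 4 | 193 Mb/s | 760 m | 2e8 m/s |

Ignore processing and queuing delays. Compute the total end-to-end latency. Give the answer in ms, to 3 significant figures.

L = 11000 bits.
Transmission delays (L/R per hop): 0.37931, 0.0142857, 0.000846154, 0.0569948 ms; sum = 0.451437 ms.
Propagation delays (d/s per hop): 2.15, 0.05, 19.6667, 0.0038 ms; sum = 21.8705 ms.
End-to-end = 22.3 ms.

22.3 ms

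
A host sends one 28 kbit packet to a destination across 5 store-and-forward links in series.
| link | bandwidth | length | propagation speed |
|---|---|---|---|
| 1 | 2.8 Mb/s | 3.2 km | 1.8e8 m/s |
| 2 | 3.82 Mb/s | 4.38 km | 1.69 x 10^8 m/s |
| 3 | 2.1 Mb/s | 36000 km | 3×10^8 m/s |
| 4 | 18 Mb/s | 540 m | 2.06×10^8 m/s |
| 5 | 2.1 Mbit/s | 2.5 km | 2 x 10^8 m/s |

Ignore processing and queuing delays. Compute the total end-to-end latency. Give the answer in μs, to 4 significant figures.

L = 28000 bits.
Transmission delays (L/R per hop): 10000, 7329.84, 13333.3, 1555.56, 13333.3 μs; sum = 45552.1 μs.
Propagation delays (d/s per hop): 17.7778, 25.9172, 120000, 2.62136, 12.5 μs; sum = 120059 μs.
End-to-end = 165600 μs.

165600 μs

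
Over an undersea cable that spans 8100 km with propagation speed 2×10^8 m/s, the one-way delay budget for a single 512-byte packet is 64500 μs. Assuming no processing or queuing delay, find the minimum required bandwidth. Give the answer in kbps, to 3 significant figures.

171 kbps

L = 4096 bits.
Propagation delay = 8100000 / 200000000 = 40500 μs.
Transmission budget = 64500 − 40500 = 24000 μs.
R ≥ L / t_tx = 4096 bits / 0.024 s = 171 kbps.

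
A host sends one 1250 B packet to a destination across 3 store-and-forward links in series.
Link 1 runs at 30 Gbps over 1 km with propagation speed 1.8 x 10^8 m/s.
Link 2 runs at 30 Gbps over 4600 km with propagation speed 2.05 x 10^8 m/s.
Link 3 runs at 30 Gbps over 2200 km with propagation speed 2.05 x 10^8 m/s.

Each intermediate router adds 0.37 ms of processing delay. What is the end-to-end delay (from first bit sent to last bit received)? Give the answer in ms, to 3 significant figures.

L = 1250 × 8 = 10000 bits.
Transmission delay per hop = L/R = 10000/30000000000 = 0.000333333 ms; 3 hops → 0.001 ms.
Propagation delays (d/s per hop): 0.00555556, 22.439, 10.7317 ms; sum = 33.1763 ms.
Processing at 2 router(s): 2 × 0.37 ms = 0.74 ms.
End-to-end = 33.9 ms.

33.9 ms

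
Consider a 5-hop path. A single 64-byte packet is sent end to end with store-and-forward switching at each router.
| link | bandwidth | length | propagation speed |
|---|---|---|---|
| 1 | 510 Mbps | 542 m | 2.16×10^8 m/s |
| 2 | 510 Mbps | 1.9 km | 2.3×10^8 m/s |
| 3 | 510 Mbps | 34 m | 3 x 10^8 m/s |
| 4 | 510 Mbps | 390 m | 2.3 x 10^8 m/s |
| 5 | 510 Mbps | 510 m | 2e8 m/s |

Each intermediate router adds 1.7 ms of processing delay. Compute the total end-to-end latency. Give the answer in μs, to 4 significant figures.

L = 64 × 8 = 512 bits.
Transmission delay per hop = L/R = 512/510000000 = 1.00392 μs; 5 hops → 5.01961 μs.
Propagation delays (d/s per hop): 2.50926, 8.26087, 0.113333, 1.69565, 2.55 μs; sum = 15.1291 μs.
Processing at 4 router(s): 4 × 1.7 ms = 6800 μs.
End-to-end = 6820 μs.

6820 μs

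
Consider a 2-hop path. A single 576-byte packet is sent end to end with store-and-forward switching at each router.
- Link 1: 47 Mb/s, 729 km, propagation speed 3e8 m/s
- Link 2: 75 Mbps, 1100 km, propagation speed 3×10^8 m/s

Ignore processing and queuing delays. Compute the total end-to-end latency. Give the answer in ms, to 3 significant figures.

6.26 ms

L = 576 × 8 = 4608 bits.
Transmission delays (L/R per hop): 0.0980426, 0.06144 ms; sum = 0.159483 ms.
Propagation delays (d/s per hop): 2.43, 3.66667 ms; sum = 6.09667 ms.
End-to-end = 6.26 ms.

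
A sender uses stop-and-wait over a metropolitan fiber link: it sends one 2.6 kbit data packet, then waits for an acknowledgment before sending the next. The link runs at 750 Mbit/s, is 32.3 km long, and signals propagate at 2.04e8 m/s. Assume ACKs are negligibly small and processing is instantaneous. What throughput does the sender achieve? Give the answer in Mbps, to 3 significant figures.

t_tx = L/R = 2600/750000000 = 3.46667e-06 s.
t_prop = 32300/204000000 = 0.000158333 s; RTT = 0.000316667 s.
Cycle = t_tx + RTT = 0.000320133 s.
Throughput = L / cycle = 2600 / 0.000320133 = 8.12 Mbps.

8.12 Mbps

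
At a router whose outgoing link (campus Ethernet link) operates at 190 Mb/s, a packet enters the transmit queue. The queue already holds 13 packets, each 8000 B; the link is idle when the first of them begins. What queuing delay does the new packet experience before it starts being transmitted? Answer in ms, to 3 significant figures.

4.38 ms

Each queued packet: L/R = 64000/190000000 = 0.336842 ms.
13 queued → 4.37895 ms.
Queuing delay = 4.38 ms.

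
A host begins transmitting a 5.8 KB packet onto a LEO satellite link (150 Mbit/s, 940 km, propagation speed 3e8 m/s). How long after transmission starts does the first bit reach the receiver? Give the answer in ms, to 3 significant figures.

3.13 ms

First bit experiences only propagation delay: d/s = 940000/300000000 = 3.13 ms.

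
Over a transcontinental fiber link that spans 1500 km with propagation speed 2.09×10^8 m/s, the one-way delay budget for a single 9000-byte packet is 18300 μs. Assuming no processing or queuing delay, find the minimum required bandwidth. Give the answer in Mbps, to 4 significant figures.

L = 72000 bits.
Propagation delay = 1500000 / 209000000 = 7177.03 μs.
Transmission budget = 18300 − 7177.03 = 11123 μs.
R ≥ L / t_tx = 72000 bits / 0.011123 s = 6.473 Mbps.

6.473 Mbps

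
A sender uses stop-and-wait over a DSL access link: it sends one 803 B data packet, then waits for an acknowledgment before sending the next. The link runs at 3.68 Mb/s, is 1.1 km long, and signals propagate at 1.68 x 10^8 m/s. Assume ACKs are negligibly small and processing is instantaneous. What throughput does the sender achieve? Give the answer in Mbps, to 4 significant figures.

3.653 Mbps

t_tx = L/R = 6424/3680000 = 0.00174565 s.
t_prop = 1100/168000000 = 6.54762e-06 s; RTT = 1.30952e-05 s.
Cycle = t_tx + RTT = 0.00175875 s.
Throughput = L / cycle = 6424 / 0.00175875 = 3.653 Mbps.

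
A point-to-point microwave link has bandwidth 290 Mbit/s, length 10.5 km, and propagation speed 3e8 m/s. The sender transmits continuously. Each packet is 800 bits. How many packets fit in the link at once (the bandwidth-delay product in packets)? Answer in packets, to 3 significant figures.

Propagation delay = 10500 / 300000000 = 3.5e-05 s.
BDP = R × t_prop = 290000000 × 3.5e-05 = 10150 bits.
In packets of 800 bits: 12.7 packets.

12.7 packets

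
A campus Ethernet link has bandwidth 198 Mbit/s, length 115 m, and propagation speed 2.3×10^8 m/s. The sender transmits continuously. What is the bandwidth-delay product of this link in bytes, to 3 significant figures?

12.4 bytes

Propagation delay = 115 / 2.3e+08 = 5e-07 s.
BDP = R × t_prop = 198000000 × 5e-07 = 99 bits.
In bytes: 99/8 = 12.4 bytes.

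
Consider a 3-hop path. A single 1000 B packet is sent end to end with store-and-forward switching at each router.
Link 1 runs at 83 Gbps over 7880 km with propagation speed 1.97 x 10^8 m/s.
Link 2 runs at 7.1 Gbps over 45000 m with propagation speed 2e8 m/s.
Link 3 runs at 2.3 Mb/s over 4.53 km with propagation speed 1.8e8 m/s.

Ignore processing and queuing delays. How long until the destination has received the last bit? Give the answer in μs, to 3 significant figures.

43700 μs

L = 1000 × 8 = 8000 bits.
Transmission delays (L/R per hop): 0.0963855, 1.12676, 3478.26 μs; sum = 3479.48 μs.
Propagation delays (d/s per hop): 40000, 225, 25.1667 μs; sum = 40250.2 μs.
End-to-end = 43700 μs.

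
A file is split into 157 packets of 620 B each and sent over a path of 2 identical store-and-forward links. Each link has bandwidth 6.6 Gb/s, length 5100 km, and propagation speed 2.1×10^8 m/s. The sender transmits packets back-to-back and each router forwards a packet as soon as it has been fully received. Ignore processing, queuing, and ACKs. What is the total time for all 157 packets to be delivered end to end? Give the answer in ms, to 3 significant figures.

Per-hop transmission t_tx = L/R = 4960/6600000000 = 0.000751515 ms.
Per-hop propagation t_prop = 5100000/210000000 = 24.2857 ms.
Pipeline fill: first packet needs 2·t_tx to clear all hops; remaining 156 packets each add one t_tx.
Total = (2+157-1)·t_tx + 2·t_prop = 158·0.000751515 + 2·24.2857 = 48.7 ms.

48.7 ms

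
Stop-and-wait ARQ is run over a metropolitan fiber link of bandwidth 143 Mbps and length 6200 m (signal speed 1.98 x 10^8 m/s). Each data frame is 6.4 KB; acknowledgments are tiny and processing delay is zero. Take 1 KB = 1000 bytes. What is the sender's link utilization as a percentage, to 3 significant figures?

t_tx = L/R = 51200/143000000 = 0.000358042 s.
t_prop = 6200/198000000 = 3.13131e-05 s; RTT = 6.26263e-05 s.
Cycle = t_tx + RTT = 0.000420668 s.
Utilization = t_tx / cycle = 0.000358042/0.000420668 = 85.1 %.

85.1 %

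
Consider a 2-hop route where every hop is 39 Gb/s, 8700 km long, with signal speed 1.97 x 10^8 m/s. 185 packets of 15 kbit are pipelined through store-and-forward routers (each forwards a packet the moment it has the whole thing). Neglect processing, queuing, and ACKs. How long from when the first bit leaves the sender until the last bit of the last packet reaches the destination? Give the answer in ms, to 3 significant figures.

88.4 ms

Per-hop transmission t_tx = L/R = 15000/39000000000 = 0.000384615 ms.
Per-hop propagation t_prop = 8700000/197000000 = 44.1624 ms.
Pipeline fill: first packet needs 2·t_tx to clear all hops; remaining 184 packets each add one t_tx.
Total = (2+185-1)·t_tx + 2·t_prop = 186·0.000384615 + 2·44.1624 = 88.4 ms.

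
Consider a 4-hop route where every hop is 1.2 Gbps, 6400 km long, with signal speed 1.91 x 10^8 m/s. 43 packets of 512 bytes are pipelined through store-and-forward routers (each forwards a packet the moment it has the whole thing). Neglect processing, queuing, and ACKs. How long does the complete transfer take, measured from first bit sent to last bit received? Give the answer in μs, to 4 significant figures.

Per-hop transmission t_tx = L/R = 4096/1200000000 = 3.41333 μs.
Per-hop propagation t_prop = 6400000/191000000 = 33507.9 μs.
Pipeline fill: first packet needs 4·t_tx to clear all hops; remaining 42 packets each add one t_tx.
Total = (4+43-1)·t_tx + 4·t_prop = 46·3.41333 + 4·33507.9 = 134200 μs.

134200 μs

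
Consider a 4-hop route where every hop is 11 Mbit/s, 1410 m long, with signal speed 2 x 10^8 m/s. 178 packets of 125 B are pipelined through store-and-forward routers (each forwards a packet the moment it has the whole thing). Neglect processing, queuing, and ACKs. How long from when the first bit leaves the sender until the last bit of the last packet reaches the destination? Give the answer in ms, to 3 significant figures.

Per-hop transmission t_tx = L/R = 1000/11000000 = 0.0909091 ms.
Per-hop propagation t_prop = 1410/200000000 = 0.00705 ms.
Pipeline fill: first packet needs 4·t_tx to clear all hops; remaining 177 packets each add one t_tx.
Total = (4+178-1)·t_tx + 4·t_prop = 181·0.0909091 + 4·0.00705 = 16.5 ms.

16.5 ms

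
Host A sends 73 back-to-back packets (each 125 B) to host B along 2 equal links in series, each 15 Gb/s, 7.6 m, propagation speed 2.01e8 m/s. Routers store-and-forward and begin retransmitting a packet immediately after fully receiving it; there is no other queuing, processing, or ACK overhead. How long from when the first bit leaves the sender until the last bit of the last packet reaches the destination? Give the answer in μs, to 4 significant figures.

Per-hop transmission t_tx = L/R = 1000/15000000000 = 0.0666667 μs.
Per-hop propagation t_prop = 7.6/2.01e+08 = 0.0378109 μs.
Pipeline fill: first packet needs 2·t_tx to clear all hops; remaining 72 packets each add one t_tx.
Total = (2+73-1)·t_tx + 2·t_prop = 74·0.0666667 + 2·0.0378109 = 5.009 μs.

5.009 μs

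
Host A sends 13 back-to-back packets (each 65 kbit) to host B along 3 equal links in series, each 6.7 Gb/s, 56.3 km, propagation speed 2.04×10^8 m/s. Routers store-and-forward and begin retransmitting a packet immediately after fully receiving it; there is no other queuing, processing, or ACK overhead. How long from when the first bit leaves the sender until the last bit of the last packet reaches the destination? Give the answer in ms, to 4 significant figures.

Per-hop transmission t_tx = L/R = 65000/6700000000 = 0.00970149 ms.
Per-hop propagation t_prop = 56300/204000000 = 0.27598 ms.
Pipeline fill: first packet needs 3·t_tx to clear all hops; remaining 12 packets each add one t_tx.
Total = (3+13-1)·t_tx + 3·t_prop = 15·0.00970149 + 3·0.27598 = 0.9735 ms.

0.9735 ms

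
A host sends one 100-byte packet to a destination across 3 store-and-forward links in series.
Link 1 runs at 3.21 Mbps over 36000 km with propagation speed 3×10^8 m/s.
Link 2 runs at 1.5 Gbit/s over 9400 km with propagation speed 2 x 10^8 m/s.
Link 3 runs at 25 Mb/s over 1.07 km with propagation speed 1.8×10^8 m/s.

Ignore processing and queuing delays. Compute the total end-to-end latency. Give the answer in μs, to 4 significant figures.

167300 μs

L = 100 × 8 = 800 bits.
Transmission delays (L/R per hop): 249.221, 0.533333, 32 μs; sum = 281.755 μs.
Propagation delays (d/s per hop): 120000, 47000, 5.94444 μs; sum = 167006 μs.
End-to-end = 167300 μs.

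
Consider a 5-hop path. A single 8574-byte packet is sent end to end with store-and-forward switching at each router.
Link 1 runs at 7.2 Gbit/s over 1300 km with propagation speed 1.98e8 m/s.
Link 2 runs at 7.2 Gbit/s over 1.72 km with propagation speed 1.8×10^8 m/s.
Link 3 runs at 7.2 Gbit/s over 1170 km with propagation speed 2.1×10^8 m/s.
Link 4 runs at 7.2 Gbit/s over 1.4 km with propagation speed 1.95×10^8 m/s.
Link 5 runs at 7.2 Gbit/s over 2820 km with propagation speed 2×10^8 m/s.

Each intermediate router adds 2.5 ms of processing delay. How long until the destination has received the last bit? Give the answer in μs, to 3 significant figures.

L = 8574 × 8 = 68592 bits.
Transmission delay per hop = L/R = 68592/7200000000 = 9.52667 μs; 5 hops → 47.6333 μs.
Propagation delays (d/s per hop): 6565.66, 9.55556, 5571.43, 7.17949, 14100 μs; sum = 26253.8 μs.
Processing at 4 router(s): 4 × 2.5 ms = 10000 μs.
End-to-end = 36300 μs.

36300 μs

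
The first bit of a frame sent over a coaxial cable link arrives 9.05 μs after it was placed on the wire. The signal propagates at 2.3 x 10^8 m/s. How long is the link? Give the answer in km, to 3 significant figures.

d = s × t_prop = 2.3e+08 × 9.05e-06 = 2.08 km.

2.08 km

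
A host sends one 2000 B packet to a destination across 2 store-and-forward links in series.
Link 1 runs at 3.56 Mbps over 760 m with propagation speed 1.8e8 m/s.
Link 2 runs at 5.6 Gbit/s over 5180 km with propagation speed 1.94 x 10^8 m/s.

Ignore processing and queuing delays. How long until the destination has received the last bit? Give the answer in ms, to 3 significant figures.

31.2 ms

L = 2000 × 8 = 16000 bits.
Transmission delays (L/R per hop): 4.49438, 0.00285714 ms; sum = 4.49724 ms.
Propagation delays (d/s per hop): 0.00422222, 26.701 ms; sum = 26.7053 ms.
End-to-end = 31.2 ms.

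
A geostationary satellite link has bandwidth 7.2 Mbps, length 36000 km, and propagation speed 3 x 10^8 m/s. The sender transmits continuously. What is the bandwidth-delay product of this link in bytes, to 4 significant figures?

108000 bytes

Propagation delay = 36000000 / 300000000 = 0.12 s.
BDP = R × t_prop = 7200000 × 0.12 = 864000 bits.
In bytes: 864000/8 = 108000 bytes.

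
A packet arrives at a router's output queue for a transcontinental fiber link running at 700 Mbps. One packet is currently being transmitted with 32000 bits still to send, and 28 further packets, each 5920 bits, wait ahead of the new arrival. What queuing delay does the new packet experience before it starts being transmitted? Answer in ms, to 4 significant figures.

0.2825 ms

Each queued packet: L/R = 5920/700000000 = 0.00845714 ms.
28 queued → 0.2368 ms.
Plus remaining 32000 bits of current packet: 0.0457143 ms.
Queuing delay = 0.2825 ms.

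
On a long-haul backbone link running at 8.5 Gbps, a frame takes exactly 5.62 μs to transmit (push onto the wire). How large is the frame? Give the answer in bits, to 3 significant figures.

L = R × t_tx = 8500000000 b/s × 5.62e-06 s = 47770 bits.

47800 bits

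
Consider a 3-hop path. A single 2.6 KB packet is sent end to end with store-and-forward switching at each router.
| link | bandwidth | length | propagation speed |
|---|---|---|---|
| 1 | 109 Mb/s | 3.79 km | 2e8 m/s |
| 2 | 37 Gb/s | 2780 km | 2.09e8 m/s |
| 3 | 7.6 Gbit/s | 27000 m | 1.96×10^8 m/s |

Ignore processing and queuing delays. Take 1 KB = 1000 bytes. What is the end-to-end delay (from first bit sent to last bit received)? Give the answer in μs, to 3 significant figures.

13700 μs

L = 20800 bits.
Transmission delays (L/R per hop): 190.826, 0.562162, 2.73684 μs; sum = 194.125 μs.
Propagation delays (d/s per hop): 18.95, 13301.4, 137.755 μs; sum = 13458.1 μs.
End-to-end = 13700 μs.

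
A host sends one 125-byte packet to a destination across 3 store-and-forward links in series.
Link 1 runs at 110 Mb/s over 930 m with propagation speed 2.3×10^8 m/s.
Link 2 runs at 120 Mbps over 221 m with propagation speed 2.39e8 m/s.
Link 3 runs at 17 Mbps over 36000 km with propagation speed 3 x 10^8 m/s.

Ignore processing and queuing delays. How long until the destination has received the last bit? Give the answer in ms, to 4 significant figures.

120.1 ms

L = 125 × 8 = 1000 bits.
Transmission delays (L/R per hop): 0.00909091, 0.00833333, 0.0588235 ms; sum = 0.0762478 ms.
Propagation delays (d/s per hop): 0.00404348, 0.000924686, 120 ms; sum = 120.005 ms.
End-to-end = 120.1 ms.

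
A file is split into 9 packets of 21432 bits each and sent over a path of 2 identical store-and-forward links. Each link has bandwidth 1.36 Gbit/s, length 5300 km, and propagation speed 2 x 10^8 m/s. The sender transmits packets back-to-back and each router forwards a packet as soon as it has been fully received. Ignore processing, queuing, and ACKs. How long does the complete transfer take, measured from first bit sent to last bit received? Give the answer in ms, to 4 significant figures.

Per-hop transmission t_tx = L/R = 21432/1360000000 = 0.0157588 ms.
Per-hop propagation t_prop = 5300000/200000000 = 26.5 ms.
Pipeline fill: first packet needs 2·t_tx to clear all hops; remaining 8 packets each add one t_tx.
Total = (2+9-1)·t_tx + 2·t_prop = 10·0.0157588 + 2·26.5 = 53.16 ms.

53.16 ms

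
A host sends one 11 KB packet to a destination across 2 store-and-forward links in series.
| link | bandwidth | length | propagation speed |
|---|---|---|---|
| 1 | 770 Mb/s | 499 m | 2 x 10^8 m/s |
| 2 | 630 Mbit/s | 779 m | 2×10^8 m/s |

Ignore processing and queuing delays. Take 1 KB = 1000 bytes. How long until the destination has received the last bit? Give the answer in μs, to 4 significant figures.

260.4 μs

L = 88000 bits.
Transmission delays (L/R per hop): 114.286, 139.683 μs; sum = 253.968 μs.
Propagation delays (d/s per hop): 2.495, 3.895 μs; sum = 6.39 μs.
End-to-end = 260.4 μs.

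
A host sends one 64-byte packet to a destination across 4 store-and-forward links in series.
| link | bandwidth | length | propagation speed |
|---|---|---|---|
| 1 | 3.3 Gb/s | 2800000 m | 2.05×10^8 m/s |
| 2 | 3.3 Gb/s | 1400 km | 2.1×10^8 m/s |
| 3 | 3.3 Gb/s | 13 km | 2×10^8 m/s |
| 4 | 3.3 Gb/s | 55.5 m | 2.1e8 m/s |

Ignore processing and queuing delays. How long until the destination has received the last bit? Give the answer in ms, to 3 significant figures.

L = 64 × 8 = 512 bits.
Transmission delay per hop = L/R = 512/3300000000 = 0.000155152 ms; 4 hops → 0.000620606 ms.
Propagation delays (d/s per hop): 13.6585, 6.66667, 0.065, 0.000264286 ms; sum = 20.3905 ms.
End-to-end = 20.4 ms.

20.4 ms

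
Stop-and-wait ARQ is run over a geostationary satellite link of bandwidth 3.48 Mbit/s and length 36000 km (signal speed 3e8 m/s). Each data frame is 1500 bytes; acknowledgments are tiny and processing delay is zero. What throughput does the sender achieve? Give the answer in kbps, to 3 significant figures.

49.3 kbps

t_tx = L/R = 12000/3480000 = 0.00344828 s.
t_prop = 36000000/300000000 = 0.12 s; RTT = 0.24 s.
Cycle = t_tx + RTT = 0.243448 s.
Throughput = L / cycle = 12000 / 0.243448 = 49.3 kbps.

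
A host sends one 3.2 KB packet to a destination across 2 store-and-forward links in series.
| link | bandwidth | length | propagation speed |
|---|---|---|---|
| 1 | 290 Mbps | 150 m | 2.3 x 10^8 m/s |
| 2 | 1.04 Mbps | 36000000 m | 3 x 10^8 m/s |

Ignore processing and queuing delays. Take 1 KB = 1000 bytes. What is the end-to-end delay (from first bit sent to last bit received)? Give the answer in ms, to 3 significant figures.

L = 25600 bits.
Transmission delays (L/R per hop): 0.0882759, 24.6154 ms; sum = 24.7037 ms.
Propagation delays (d/s per hop): 0.000652174, 120 ms; sum = 120.001 ms.
End-to-end = 145 ms.

145 ms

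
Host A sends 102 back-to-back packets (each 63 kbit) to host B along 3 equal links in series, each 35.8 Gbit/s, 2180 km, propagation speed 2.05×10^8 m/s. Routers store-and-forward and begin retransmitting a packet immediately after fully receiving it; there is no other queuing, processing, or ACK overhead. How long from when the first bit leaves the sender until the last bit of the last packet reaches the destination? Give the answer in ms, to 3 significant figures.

32.1 ms

Per-hop transmission t_tx = L/R = 63000/35800000000 = 0.00175978 ms.
Per-hop propagation t_prop = 2180000/2.05e+08 = 10.6341 ms.
Pipeline fill: first packet needs 3·t_tx to clear all hops; remaining 101 packets each add one t_tx.
Total = (3+102-1)·t_tx + 3·t_prop = 104·0.00175978 + 3·10.6341 = 32.1 ms.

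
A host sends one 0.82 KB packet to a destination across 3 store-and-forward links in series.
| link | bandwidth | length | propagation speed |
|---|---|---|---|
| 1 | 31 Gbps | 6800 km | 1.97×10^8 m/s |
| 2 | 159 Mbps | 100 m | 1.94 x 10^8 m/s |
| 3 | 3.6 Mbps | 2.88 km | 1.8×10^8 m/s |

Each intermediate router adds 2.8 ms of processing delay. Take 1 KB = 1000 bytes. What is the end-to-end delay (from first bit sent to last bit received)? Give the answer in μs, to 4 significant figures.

42000 μs

L = 6560 bits.
Transmission delays (L/R per hop): 0.211613, 41.2579, 1822.22 μs; sum = 1863.69 μs.
Propagation delays (d/s per hop): 34517.8, 0.515464, 16 μs; sum = 34534.3 μs.
Processing at 2 router(s): 2 × 2.8 ms = 5600 μs.
End-to-end = 42000 μs.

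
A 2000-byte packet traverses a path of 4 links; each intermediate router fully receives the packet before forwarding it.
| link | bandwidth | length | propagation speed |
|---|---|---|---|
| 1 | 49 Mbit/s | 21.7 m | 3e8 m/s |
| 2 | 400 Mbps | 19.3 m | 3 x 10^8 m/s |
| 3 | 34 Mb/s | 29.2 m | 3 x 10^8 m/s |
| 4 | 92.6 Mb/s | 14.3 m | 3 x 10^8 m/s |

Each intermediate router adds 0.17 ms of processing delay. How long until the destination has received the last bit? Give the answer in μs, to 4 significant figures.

1520 μs

L = 2000 × 8 = 16000 bits.
Transmission delays (L/R per hop): 326.531, 40, 470.588, 172.786 μs; sum = 1009.91 μs.
Propagation delays (d/s per hop): 0.0723333, 0.0643333, 0.0973333, 0.0476667 μs; sum = 0.281667 μs.
Processing at 3 router(s): 3 × 0.17 ms = 510 μs.
End-to-end = 1520 μs.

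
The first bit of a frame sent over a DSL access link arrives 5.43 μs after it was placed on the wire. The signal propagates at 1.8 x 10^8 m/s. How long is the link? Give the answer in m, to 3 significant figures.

977 m

d = s × t_prop = 180000000 × 5.43e-06 = 977 m.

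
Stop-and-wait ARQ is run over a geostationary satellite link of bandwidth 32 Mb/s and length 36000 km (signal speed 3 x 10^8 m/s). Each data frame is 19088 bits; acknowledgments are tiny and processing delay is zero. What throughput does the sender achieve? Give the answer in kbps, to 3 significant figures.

79.3 kbps

t_tx = L/R = 19088/32000000 = 0.0005965 s.
t_prop = 36000000/300000000 = 0.12 s; RTT = 0.24 s.
Cycle = t_tx + RTT = 0.240597 s.
Throughput = L / cycle = 19088 / 0.240597 = 79.3 kbps.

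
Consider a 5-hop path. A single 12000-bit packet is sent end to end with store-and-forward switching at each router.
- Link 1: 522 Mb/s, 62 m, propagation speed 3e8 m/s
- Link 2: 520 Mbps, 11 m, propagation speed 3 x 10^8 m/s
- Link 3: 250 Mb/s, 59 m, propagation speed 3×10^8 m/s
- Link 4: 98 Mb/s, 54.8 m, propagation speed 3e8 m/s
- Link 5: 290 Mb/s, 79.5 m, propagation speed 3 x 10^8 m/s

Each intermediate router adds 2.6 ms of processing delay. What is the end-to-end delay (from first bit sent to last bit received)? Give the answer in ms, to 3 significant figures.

Transmission delays (L/R per hop): 0.0229885, 0.0230769, 0.048, 0.122449, 0.0413793 ms; sum = 0.257894 ms.
Propagation delays (d/s per hop): 0.000206667, 3.66667e-05, 0.000196667, 0.000182667, 0.000265 ms; sum = 0.000887667 ms.
Processing at 4 router(s): 4 × 2.6 ms = 10.4 ms.
End-to-end = 10.7 ms.

10.7 ms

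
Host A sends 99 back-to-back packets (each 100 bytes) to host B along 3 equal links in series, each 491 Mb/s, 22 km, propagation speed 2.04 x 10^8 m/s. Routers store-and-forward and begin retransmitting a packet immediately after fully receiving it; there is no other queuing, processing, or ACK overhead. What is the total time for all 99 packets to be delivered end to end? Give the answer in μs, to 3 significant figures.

488 μs

Per-hop transmission t_tx = L/R = 800/491000000 = 1.62933 μs.
Per-hop propagation t_prop = 22000/204000000 = 107.843 μs.
Pipeline fill: first packet needs 3·t_tx to clear all hops; remaining 98 packets each add one t_tx.
Total = (3+99-1)·t_tx + 3·t_prop = 101·1.62933 + 3·107.843 = 488 μs.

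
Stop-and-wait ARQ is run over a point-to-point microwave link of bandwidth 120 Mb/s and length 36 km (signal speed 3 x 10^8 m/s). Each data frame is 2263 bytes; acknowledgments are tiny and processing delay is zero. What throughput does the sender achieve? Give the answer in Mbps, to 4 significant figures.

t_tx = L/R = 18104/120000000 = 0.000150867 s.
t_prop = 36000/300000000 = 0.00012 s; RTT = 0.00024 s.
Cycle = t_tx + RTT = 0.000390867 s.
Throughput = L / cycle = 18104 / 0.000390867 = 46.32 Mbps.

46.32 Mbps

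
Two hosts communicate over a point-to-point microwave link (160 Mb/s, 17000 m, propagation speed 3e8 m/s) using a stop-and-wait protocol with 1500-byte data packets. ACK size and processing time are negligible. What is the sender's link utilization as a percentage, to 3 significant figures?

t_tx = L/R = 12000/160000000 = 7.5e-05 s.
t_prop = 17000/300000000 = 5.66667e-05 s; RTT = 0.000113333 s.
Cycle = t_tx + RTT = 0.000188333 s.
Utilization = t_tx / cycle = 7.5e-05/0.000188333 = 39.8 %.

39.8 %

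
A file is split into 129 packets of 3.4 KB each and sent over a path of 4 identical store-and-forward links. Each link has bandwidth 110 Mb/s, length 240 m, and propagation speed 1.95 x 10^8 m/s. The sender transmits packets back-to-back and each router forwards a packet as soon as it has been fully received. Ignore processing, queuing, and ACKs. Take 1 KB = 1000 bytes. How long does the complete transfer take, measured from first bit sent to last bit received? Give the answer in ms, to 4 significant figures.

32.64 ms

Per-hop transmission t_tx = L/R = 27200/110000000 = 0.247273 ms.
Per-hop propagation t_prop = 240/195000000 = 0.00123077 ms.
Pipeline fill: first packet needs 4·t_tx to clear all hops; remaining 128 packets each add one t_tx.
Total = (4+129-1)·t_tx + 4·t_prop = 132·0.247273 + 4·0.00123077 = 32.64 ms.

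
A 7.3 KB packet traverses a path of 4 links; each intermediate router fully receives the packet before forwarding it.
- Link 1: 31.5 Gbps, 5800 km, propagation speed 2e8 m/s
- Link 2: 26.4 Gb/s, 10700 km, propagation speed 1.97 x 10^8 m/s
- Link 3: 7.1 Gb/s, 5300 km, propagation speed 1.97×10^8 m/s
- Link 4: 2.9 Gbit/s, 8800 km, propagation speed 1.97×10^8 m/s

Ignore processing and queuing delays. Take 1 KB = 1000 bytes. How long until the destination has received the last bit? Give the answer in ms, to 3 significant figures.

L = 58400 bits.
Transmission delays (L/R per hop): 0.00185397, 0.00221212, 0.00822535, 0.0201379 ms; sum = 0.0324294 ms.
Propagation delays (d/s per hop): 29, 54.3147, 26.9036, 44.6701 ms; sum = 154.888 ms.
End-to-end = 155 ms.

155 ms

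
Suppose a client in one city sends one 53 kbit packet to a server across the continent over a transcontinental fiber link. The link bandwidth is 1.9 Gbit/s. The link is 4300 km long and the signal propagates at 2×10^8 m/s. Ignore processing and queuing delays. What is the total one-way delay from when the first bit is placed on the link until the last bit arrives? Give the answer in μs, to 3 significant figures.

21500 μs

L = 53000 bits.
Transmission delay = L/R = 53000 / 1900000000 = 27.8947 μs.
Propagation delay = d/s = 4300000 m / 200000000 m/s = 21500 μs.
Total = 21500 μs.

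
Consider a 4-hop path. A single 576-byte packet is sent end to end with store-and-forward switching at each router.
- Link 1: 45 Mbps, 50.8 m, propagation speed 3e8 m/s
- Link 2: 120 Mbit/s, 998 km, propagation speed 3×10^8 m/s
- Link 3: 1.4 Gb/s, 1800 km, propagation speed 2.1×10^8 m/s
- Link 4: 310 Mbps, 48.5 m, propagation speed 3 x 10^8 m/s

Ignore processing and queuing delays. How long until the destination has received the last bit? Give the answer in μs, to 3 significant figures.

12100 μs

L = 576 × 8 = 4608 bits.
Transmission delays (L/R per hop): 102.4, 38.4, 3.29143, 14.8645 μs; sum = 158.956 μs.
Propagation delays (d/s per hop): 0.169333, 3326.67, 8571.43, 0.161667 μs; sum = 11898.4 μs.
End-to-end = 12100 μs.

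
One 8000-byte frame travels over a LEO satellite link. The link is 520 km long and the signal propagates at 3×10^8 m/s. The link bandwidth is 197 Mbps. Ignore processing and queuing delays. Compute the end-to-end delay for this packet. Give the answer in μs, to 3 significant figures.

L = 8000 × 8 = 64000 bits.
Transmission delay = L/R = 64000 / 197000000 = 324.873 μs.
Propagation delay = d/s = 520000 m / 300000000 m/s = 1733.33 μs.
Total = 2060 μs.

2060 μs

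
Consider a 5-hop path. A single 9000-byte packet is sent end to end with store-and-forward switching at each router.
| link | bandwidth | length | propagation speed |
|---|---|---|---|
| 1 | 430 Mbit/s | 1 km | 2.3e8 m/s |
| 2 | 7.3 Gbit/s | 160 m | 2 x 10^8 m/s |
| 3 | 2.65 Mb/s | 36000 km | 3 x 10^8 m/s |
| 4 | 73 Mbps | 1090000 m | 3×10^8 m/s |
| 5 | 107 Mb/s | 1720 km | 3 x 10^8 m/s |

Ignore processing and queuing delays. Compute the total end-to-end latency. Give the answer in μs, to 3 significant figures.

L = 9000 × 8 = 72000 bits.
Transmission delays (L/R per hop): 167.442, 9.86301, 27169.8, 986.301, 672.897 μs; sum = 29006.3 μs.
Propagation delays (d/s per hop): 4.34783, 0.8, 120000, 3633.33, 5733.33 μs; sum = 129372 μs.
End-to-end = 158000 μs.

158000 μs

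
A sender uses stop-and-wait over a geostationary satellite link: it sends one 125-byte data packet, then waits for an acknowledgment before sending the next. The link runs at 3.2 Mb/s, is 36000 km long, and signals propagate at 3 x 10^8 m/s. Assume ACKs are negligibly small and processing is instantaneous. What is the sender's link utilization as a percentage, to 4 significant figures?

0.1300 %

t_tx = L/R = 1000/3200000 = 0.0003125 s.
t_prop = 36000000/300000000 = 0.12 s; RTT = 0.24 s.
Cycle = t_tx + RTT = 0.240313 s.
Utilization = t_tx / cycle = 0.0003125/0.240313 = 0.1300 %.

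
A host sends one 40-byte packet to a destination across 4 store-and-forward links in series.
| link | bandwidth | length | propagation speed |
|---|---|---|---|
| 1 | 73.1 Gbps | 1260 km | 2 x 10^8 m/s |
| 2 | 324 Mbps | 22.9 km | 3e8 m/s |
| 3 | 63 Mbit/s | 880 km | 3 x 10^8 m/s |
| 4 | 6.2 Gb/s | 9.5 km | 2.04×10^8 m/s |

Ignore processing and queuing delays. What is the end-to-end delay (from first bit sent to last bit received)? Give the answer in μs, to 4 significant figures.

L = 40 × 8 = 320 bits.
Transmission delays (L/R per hop): 0.00437756, 0.987654, 5.07937, 0.0516129 μs; sum = 6.12301 μs.
Propagation delays (d/s per hop): 6300, 76.3333, 2933.33, 46.5686 μs; sum = 9356.24 μs.
End-to-end = 9362 μs.

9362 μs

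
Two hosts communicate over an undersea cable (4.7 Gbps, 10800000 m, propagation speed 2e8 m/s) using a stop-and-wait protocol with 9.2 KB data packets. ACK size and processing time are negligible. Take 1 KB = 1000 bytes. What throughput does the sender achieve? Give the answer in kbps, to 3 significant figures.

681 kbps

t_tx = L/R = 73600/4700000000 = 1.56596e-05 s.
t_prop = 10800000/200000000 = 0.054 s; RTT = 0.108 s.
Cycle = t_tx + RTT = 0.108016 s.
Throughput = L / cycle = 73600 / 0.108016 = 681 kbps.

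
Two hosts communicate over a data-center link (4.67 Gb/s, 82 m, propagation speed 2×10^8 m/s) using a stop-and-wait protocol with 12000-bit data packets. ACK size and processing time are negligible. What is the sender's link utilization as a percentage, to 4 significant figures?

t_tx = L/R = 12000/4670000000 = 2.56959e-06 s.
t_prop = 82/200000000 = 4.1e-07 s; RTT = 8.2e-07 s.
Cycle = t_tx + RTT = 3.38959e-06 s.
Utilization = t_tx / cycle = 2.56959e-06/3.38959e-06 = 75.81 %.

75.81 %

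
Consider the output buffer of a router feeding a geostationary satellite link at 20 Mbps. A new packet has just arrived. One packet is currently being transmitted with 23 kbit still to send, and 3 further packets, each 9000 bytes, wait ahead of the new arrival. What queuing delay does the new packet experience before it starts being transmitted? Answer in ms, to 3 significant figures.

Each queued packet: L/R = 72000/20000000 = 3.6 ms.
3 queued → 10.8 ms.
Plus remaining 23000 bits of current packet: 1.15 ms.
Queuing delay = 12.0 ms.

12.0 ms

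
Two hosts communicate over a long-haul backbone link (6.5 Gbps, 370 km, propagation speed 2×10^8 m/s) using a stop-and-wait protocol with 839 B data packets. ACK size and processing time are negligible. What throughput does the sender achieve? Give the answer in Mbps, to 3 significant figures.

t_tx = L/R = 6712/6500000000 = 1.03262e-06 s.
t_prop = 370000/200000000 = 0.00185 s; RTT = 0.0037 s.
Cycle = t_tx + RTT = 0.00370103 s.
Throughput = L / cycle = 6712 / 0.00370103 = 1.81 Mbps.

1.81 Mbps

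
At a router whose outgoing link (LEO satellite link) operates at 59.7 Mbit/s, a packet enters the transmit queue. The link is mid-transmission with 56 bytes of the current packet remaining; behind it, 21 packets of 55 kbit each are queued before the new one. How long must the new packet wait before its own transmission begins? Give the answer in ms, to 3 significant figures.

Each queued packet: L/R = 55000/59700000 = 0.921273 ms.
21 queued → 19.3467 ms.
Plus remaining 448 bits of current packet: 0.00750419 ms.
Queuing delay = 19.4 ms.

19.4 ms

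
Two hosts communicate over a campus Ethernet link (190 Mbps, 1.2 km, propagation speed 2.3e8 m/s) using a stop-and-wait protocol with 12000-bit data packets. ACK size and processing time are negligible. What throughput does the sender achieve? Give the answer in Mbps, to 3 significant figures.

t_tx = L/R = 12000/190000000 = 6.31579e-05 s.
t_prop = 1200/2.3e+08 = 5.21739e-06 s; RTT = 1.04348e-05 s.
Cycle = t_tx + RTT = 7.35927e-05 s.
Throughput = L / cycle = 12000 / 7.35927e-05 = 163 Mbps.

163 Mbps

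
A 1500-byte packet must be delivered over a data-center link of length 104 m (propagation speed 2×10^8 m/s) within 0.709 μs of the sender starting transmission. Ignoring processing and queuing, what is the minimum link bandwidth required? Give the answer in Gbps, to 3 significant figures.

63.5 Gbps

L = 12000 bits.
Propagation delay = 104 / 200000000 = 0.52 μs.
Transmission budget = 0.709 − 0.52 = 0.189 μs.
R ≥ L / t_tx = 12000 bits / 1.89e-07 s = 63.5 Gbps.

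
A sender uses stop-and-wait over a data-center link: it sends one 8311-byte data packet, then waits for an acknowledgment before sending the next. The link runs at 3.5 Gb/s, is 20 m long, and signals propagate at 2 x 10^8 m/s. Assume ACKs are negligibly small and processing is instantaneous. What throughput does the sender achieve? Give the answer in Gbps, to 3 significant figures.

3.46 Gbps

t_tx = L/R = 66488/3500000000 = 1.89966e-05 s.
t_prop = 20/200000000 = 1e-07 s; RTT = 2e-07 s.
Cycle = t_tx + RTT = 1.91966e-05 s.
Throughput = L / cycle = 66488 / 1.91966e-05 = 3.46 Gbps.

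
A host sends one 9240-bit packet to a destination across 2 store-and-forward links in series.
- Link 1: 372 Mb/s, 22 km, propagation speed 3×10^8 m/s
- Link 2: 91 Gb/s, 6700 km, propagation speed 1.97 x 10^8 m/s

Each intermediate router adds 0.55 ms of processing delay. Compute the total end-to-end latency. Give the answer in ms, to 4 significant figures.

34.66 ms

Transmission delays (L/R per hop): 0.0248387, 0.000101538 ms; sum = 0.0249402 ms.
Propagation delays (d/s per hop): 0.0733333, 34.0102 ms; sum = 34.0835 ms.
Processing at 1 router(s): 1 × 0.55 ms = 0.55 ms.
End-to-end = 34.66 ms.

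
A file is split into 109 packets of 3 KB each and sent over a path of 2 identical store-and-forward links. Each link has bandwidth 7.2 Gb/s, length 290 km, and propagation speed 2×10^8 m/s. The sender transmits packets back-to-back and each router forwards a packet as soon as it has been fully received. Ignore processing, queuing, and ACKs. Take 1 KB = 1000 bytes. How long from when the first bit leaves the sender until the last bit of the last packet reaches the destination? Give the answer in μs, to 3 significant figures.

Per-hop transmission t_tx = L/R = 24000/7200000000 = 3.33333 μs.
Per-hop propagation t_prop = 290000/200000000 = 1450 μs.
Pipeline fill: first packet needs 2·t_tx to clear all hops; remaining 108 packets each add one t_tx.
Total = (2+109-1)·t_tx + 2·t_prop = 110·3.33333 + 2·1450 = 3270 μs.

3270 μs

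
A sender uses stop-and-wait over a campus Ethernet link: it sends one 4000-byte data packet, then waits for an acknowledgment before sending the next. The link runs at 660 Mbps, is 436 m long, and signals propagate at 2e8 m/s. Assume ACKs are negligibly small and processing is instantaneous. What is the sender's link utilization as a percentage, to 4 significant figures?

91.75 %

t_tx = L/R = 32000/660000000 = 4.84848e-05 s.
t_prop = 436/200000000 = 2.18e-06 s; RTT = 4.36e-06 s.
Cycle = t_tx + RTT = 5.28448e-05 s.
Utilization = t_tx / cycle = 4.84848e-05/5.28448e-05 = 91.75 %.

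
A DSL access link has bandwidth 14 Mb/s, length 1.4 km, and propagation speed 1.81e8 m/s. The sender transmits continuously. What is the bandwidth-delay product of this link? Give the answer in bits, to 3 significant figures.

Propagation delay = 1400 / 181000000 = 7.73481e-06 s.
BDP = R × t_prop = 14000000 × 7.73481e-06 = 108.287 bits.

108 bits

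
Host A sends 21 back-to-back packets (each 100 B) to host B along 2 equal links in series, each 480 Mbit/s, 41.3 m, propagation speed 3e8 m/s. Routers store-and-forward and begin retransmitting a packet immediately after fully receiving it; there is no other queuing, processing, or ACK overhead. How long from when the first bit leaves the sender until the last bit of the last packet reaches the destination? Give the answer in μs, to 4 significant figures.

Per-hop transmission t_tx = L/R = 800/480000000 = 1.66667 μs.
Per-hop propagation t_prop = 41.3/300000000 = 0.137667 μs.
Pipeline fill: first packet needs 2·t_tx to clear all hops; remaining 20 packets each add one t_tx.
Total = (2+21-1)·t_tx + 2·t_prop = 22·1.66667 + 2·0.137667 = 36.94 μs.

36.94 μs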